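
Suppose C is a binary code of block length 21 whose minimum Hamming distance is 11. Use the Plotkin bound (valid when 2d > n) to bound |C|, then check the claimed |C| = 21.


Plotkin bound M ≤ 22; given |C| = 21 ≤ bound (satisfied).

Check applicability: 2d = 22, n = 21.
2d − n = 1 > 0, so Plotkin applies.
Compute d/(2d−n) = 11/1 ≈ 11.0000.
⌊d/(2d−n)⌋ = 11.
Plotkin bound: M ≤ 2·11 = 22.
Given |C| = 21, check: satisfied.
This |C| is below the Plotkin bound.


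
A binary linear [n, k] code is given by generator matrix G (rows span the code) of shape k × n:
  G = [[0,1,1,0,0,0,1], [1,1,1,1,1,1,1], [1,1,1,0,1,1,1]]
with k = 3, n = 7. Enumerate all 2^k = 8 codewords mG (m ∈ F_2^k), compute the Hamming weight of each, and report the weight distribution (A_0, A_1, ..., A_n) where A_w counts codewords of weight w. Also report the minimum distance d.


Weight distribution: A_0 = 1, A_1 = 1, A_3 = 2, A_4 = 2, A_6 = 1, A_7 = 1. Minimum distance d = 1.

Enumerate all 2^3 = 8 messages m ∈ F_2^3.
For each, compute codeword c = mG in F_2^7, then tally its weight.
  m = 000 → c = 0000000, weight = 0.
  m = 100 → c = 0110001, weight = 3.
  m = 010 → c = 1111111, weight = 7.
  m = 110 → c = 1001110, weight = 4.
  m = 001 → c = 1110111, weight = 6.
  m = 101 → c = 1000110, weight = 3.
  m = 011 → c = 0001000, weight = 1.
  m = 111 → c = 0111001, weight = 4.
Tally weights:
  weight 0: 1 codewords.
  weight 1: 1 codewords.
  weight 3: 2 codewords.
  weight 4: 2 codewords.
  weight 6: 1 codewords.
  weight 7: 1 codewords.
Minimum distance d = smallest w > 0 with A_w > 0 = 1.
Sanity: Σ A_w = 8 = 2^3 = 8 ✓.


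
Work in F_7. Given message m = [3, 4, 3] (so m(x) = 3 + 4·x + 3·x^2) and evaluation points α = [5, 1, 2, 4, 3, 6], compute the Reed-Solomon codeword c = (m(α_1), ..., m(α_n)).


c = [0, 3, 2, 4, 0, 2]

Message polynomial: m(x) = 3 + 4·x + 3·x^2 (mod 7).
For each evaluation point α_i, compute m(α_i) mod 7:
  α_1 = 5: Horner steps 3 → 5 → 0, so m(5) = 0.
  α_2 = 1: Horner steps 3 → 0 → 3, so m(1) = 3.
  α_3 = 2: Horner steps 3 → 3 → 2, so m(2) = 2.
  α_4 = 4: Horner steps 3 → 2 → 4, so m(4) = 4.
  α_5 = 3: Horner steps 3 → 6 → 0, so m(3) = 0.
  α_6 = 6: Horner steps 3 → 1 → 2, so m(6) = 2.
Codeword c = [0, 3, 2, 4, 0, 2] ∈ F_7^6.


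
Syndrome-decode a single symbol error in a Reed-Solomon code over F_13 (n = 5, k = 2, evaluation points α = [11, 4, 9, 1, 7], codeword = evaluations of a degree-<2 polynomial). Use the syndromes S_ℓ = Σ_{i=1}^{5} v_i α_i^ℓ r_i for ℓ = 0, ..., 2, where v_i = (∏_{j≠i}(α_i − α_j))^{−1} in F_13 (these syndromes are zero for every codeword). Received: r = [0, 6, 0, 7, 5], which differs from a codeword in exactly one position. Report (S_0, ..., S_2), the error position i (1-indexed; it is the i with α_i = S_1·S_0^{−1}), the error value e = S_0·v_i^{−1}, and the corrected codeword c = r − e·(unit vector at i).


S = (5, 3, 7), error at position 1, error magnitude e = 5, c = [8, 6, 0, 7, 5].

Step 1: column multipliers v_i = (∏_{j≠i}(α_i − α_j))^{−1} mod 13.
  i = 1 (α = 11): (11−4)(11−9)(11−1)(11−7) = 7·2·10·4 = 560 ≡ 1, so v_1 = 1^{−1} = 1 (mod 13).
  i = 2 (α = 4): (4−11)(4−9)(4−1)(4−7) = (−7)·(−5)·3·(−3) = −315 ≡ 10, so v_2 = 10^{−1} = 4 (mod 13).
  i = 3 (α = 9): (9−11)(9−4)(9−1)(9−7) = (−2)·5·8·2 = −160 ≡ 9, so v_3 = 9^{−1} = 3 (mod 13).
  i = 4 (α = 1): (1−11)(1−4)(1−9)(1−7) = (−10)·(−3)·(−8)·(−6) = 1440 ≡ 10, so v_4 = 10^{−1} = 4 (mod 13).
  i = 5 (α = 7): (7−11)(7−4)(7−9)(7−1) = (−4)·3·(−2)·6 = 144 ≡ 1, so v_5 = 1^{−1} = 1 (mod 13).
  v = [1, 4, 3, 4, 1].
Step 2: syndromes of r = [0, 6, 0, 7, 5] (all sums mod 13).
  S_0 = Σ v_i r_i = 1·0 + 4·6 + 3·0 + 4·7 + 1·5 = 57 ≡ 5.
  S_1 = Σ v_i α_i r_i = 1·11·0 + 4·4·6 + 3·9·0 + 4·1·7 + 1·7·5 = 159 ≡ 3.
  α_i^2 mod 13 = [4, 3, 3, 1, 10].
  S_2 = Σ v_i α_i^2 r_i = 1·4·0 + 4·3·6 + 3·3·0 + 4·1·7 + 1·10·5 = 150 ≡ 7.
  S = (5, 3, 7) ≠ 0, so r is not a codeword (an error is present).
Step 3: locate the error. For a single error e at position i, S_ℓ = v_i·e·α_i^ℓ, so α_err = S_1/S_0.
  S_0^{−1} = 5^{−1} = 8 (mod 13), so α_err = 3·8 = 24 ≡ 11 = α_1. Error position i = 1.
  Consistency check: S_2/S_1 = 7·9 = 63 ≡ 11 = α_err ✓ (single-error assumption holds).
Step 4: error magnitude e = S_0/v_1 = S_0·∏_{j≠1}(α_1 − α_j) = 5·1 = 5 ≡ 5 (mod 13).
Step 5: correct position 1: c_1 = r_1 − e = 0 − 5 ≡ 8 (mod 13). Hence c = [8, 6, 0, 7, 5].
  Check: interpolating c through the α_i gives m(x) = 3 + 4·x (degree < 2) with m(α_i) = c_i for every i, so c is indeed a codeword.


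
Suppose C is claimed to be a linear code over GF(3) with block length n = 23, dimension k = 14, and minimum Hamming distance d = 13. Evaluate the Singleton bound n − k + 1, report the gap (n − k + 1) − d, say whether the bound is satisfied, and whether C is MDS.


Singleton RHS = n − k + 1 = 10, slack = -3, bound violated (no such code; not MDS).

Singleton bound: d ≤ n − k + 1.
Here n = 23, k = 14, so n − k + 1 = 10.
Given d = 13, check d ≤ 10: NO.
Slack = (n − k + 1) − d = -3.
The slack is negative: d = 13 exceeds n − k + 1 = 10 by 3, so the Singleton bound is violated and no linear [23, 14, 13]_3 code can exist. In particular it is not MDS (MDS requires d = n − k + 1 exactly).
Description: the claimed parameters are [23, 14, 13]_3; such a code would be impossible (violates the Singleton bound).


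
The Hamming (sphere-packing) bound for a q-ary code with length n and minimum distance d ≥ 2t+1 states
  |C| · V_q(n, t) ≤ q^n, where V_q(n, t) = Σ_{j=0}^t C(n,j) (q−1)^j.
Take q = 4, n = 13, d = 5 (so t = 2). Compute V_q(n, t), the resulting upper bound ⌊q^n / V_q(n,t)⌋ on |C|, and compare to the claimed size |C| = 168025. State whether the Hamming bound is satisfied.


V_q(n, t) = 742, q^n = 67108864, Hamming bound = 90443, |C| = 168025 > bound (violated).

Step 1: Compute V_q(n, t) = Σ_{j=0}^2 C(n, j) (q−1)^j.
  j = 0: C(13,0)·(3)^0 = 1·1 = 1.
  j = 1: C(13,1)·(3)^1 = 13·3 = 39.
  j = 2: C(13,2)·(3)^2 = 78·9 = 702.
  V_q(n, t) = 1 + 39 + 702 = 742.
Step 2: q^n = 4^13 = 67108864.
Step 3: Hamming bound ⌊q^n / V_q(n,t)⌋ = ⌊67108864/742⌋ = 90443.
Step 4: Compare |C| = 168025 to 90443: violated.
The claimed |C| lies above the Hamming bound, so no 4-ary code of length 13 with d ≥ 5 can have 168025 codewords.


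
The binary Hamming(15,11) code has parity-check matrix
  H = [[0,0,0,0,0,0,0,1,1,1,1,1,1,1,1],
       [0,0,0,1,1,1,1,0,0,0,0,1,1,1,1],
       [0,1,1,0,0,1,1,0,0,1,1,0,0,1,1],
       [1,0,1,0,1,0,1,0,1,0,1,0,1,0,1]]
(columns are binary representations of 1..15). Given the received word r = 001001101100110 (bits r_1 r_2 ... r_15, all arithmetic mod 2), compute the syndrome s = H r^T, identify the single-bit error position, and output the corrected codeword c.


s = (0, 0, 1, 0)^T, error position = 2, corrected codeword c = 011001101100110

Compute s = H r^T mod 2 one row at a time:
  s_1 = 0 + 1 + 1 + 0 + 0 + 1 + 1 + 0 = 4 ≡ 0 (mod 2).
  s_2 = 0 + 0 + 1 + 1 + 0 + 1 + 1 + 0 = 4 ≡ 0 (mod 2).
  s_3 = 0 + 1 + 1 + 1 + 1 + 0 + 1 + 0 = 5 ≡ 1 (mod 2).
  s_4 = 0 + 1 + 0 + 1 + 1 + 0 + 1 + 0 = 4 ≡ 0 (mod 2).
s = (0, 0, 1, 0)^T — this equals column 2 of H (binary 0010), so error is at position 2.
Correct: flip bit 2 of r = 001001101100110 to get c = 011001101100110.


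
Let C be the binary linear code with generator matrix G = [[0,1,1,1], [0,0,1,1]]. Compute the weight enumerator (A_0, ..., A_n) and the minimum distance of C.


Weight distribution: A_0 = 1, A_1 = 1, A_2 = 1, A_3 = 1. Minimum distance d = 1.

Enumerate all 2^2 = 4 messages m ∈ F_2^2.
For each, compute codeword c = mG in F_2^4, then tally its weight.
  m = 00 → c = 0000, weight = 0.
  m = 10 → c = 0111, weight = 3.
  m = 01 → c = 0011, weight = 2.
  m = 11 → c = 0100, weight = 1.
Tally weights:
  weight 0: 1 codewords.
  weight 1: 1 codewords.
  weight 2: 1 codewords.
  weight 3: 1 codewords.
Minimum distance d = smallest w > 0 with A_w > 0 = 1.
Sanity: Σ A_w = 4 = 2^2 = 4 ✓.


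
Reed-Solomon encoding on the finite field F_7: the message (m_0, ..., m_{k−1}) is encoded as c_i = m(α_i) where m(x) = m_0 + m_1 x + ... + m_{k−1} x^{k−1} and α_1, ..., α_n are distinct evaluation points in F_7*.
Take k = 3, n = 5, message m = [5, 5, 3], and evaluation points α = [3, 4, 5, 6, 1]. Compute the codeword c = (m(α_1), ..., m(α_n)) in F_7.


c = [5, 3, 0, 3, 6]

Message polynomial: m(x) = 5 + 5·x + 3·x^2 (mod 7).
For each evaluation point α_i, compute m(α_i) mod 7:
  α_1 = 3: Horner steps 3 → 0 → 5, so m(3) = 5.
  α_2 = 4: Horner steps 3 → 3 → 3, so m(4) = 3.
  α_3 = 5: Horner steps 3 → 6 → 0, so m(5) = 0.
  α_4 = 6: Horner steps 3 → 2 → 3, so m(6) = 3.
  α_5 = 1: Horner steps 3 → 1 → 6, so m(1) = 6.
Codeword c = [5, 3, 0, 3, 6] ∈ F_7^5.


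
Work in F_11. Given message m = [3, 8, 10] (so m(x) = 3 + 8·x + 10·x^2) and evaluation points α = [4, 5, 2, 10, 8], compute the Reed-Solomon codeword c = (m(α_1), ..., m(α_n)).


c = [8, 7, 4, 5, 3]

Message polynomial: m(x) = 3 + 8·x + 10·x^2 (mod 11).
For each evaluation point α_i, compute m(α_i) mod 11:
  α_1 = 4: Horner steps 10 → 4 → 8, so m(4) = 8.
  α_2 = 5: Horner steps 10 → 3 → 7, so m(5) = 7.
  α_3 = 2: Horner steps 10 → 6 → 4, so m(2) = 4.
  α_4 = 10: Horner steps 10 → 9 → 5, so m(10) = 5.
  α_5 = 8: Horner steps 10 → 0 → 3, so m(8) = 3.
Codeword c = [8, 7, 4, 5, 3] ∈ F_11^5.


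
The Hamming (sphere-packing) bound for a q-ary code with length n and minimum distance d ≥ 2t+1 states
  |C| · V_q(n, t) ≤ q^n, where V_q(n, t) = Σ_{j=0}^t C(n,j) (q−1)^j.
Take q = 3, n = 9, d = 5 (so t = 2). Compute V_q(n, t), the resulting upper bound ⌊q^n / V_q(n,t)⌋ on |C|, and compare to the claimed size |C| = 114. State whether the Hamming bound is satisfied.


V_q(n, t) = 163, q^n = 19683, Hamming bound = 120, |C| = 114 ≤ bound (satisfied).

Step 1: Compute V_q(n, t) = Σ_{j=0}^2 C(n, j) (q−1)^j.
  j = 0: C(9,0)·(2)^0 = 1·1 = 1.
  j = 1: C(9,1)·(2)^1 = 9·2 = 18.
  j = 2: C(9,2)·(2)^2 = 36·4 = 144.
  V_q(n, t) = 1 + 18 + 144 = 163.
Step 2: q^n = 3^9 = 19683.
Step 3: Hamming bound ⌊q^n / V_q(n,t)⌋ = ⌊19683/163⌋ = 120.
Step 4: Compare |C| = 114 to 120: satisfied.
The claimed |C| lies below the Hamming bound.


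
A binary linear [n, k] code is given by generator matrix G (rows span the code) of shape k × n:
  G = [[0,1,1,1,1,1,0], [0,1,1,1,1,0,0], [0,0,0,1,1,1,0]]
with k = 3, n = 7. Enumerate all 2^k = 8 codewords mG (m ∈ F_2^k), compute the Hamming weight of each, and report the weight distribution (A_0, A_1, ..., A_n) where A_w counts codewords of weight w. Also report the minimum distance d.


Weight distribution: A_0 = 1, A_1 = 1, A_2 = 2, A_3 = 2, A_4 = 1, A_5 = 1. Minimum distance d = 1.

Enumerate all 2^3 = 8 messages m ∈ F_2^3.
For each, compute codeword c = mG in F_2^7, then tally its weight.
  m = 000 → c = 0000000, weight = 0.
  m = 100 → c = 0111110, weight = 5.
  m = 010 → c = 0111100, weight = 4.
  m = 110 → c = 0000010, weight = 1.
  m = 001 → c = 0001110, weight = 3.
  m = 101 → c = 0110000, weight = 2.
  m = 011 → c = 0110010, weight = 3.
  m = 111 → c = 0001100, weight = 2.
Tally weights:
  weight 0: 1 codewords.
  weight 1: 1 codewords.
  weight 2: 2 codewords.
  weight 3: 2 codewords.
  weight 4: 1 codewords.
  weight 5: 1 codewords.
Minimum distance d = smallest w > 0 with A_w > 0 = 1.
Sanity: Σ A_w = 8 = 2^3 = 8 ✓.


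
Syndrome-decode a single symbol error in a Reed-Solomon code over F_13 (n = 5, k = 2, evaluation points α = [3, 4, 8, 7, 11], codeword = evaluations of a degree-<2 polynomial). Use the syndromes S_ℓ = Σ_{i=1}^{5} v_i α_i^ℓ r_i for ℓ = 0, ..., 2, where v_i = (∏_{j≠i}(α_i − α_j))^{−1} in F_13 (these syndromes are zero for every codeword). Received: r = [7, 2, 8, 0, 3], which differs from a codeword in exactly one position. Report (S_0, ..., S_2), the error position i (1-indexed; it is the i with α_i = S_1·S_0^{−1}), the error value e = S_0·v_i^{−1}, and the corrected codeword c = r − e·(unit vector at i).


S = (4, 5, 3), error at position 5, error magnitude e = 10, c = [7, 2, 8, 0, 6].

Step 1: column multipliers v_i = (∏_{j≠i}(α_i − α_j))^{−1} mod 13.
  i = 1 (α = 3): (3−4)(3−8)(3−7)(3−11) = (−1)·(−5)·(−4)·(−8) = 160 ≡ 4, so v_1 = 4^{−1} = 10 (mod 13).
  i = 2 (α = 4): (4−3)(4−8)(4−7)(4−11) = 1·(−4)·(−3)·(−7) = −84 ≡ 7, so v_2 = 7^{−1} = 2 (mod 13).
  i = 3 (α = 8): (8−3)(8−4)(8−7)(8−11) = 5·4·1·(−3) = −60 ≡ 5, so v_3 = 5^{−1} = 8 (mod 13).
  i = 4 (α = 7): (7−3)(7−4)(7−8)(7−11) = 4·3·(−1)·(−4) = 48 ≡ 9, so v_4 = 9^{−1} = 3 (mod 13).
  i = 5 (α = 11): (11−3)(11−4)(11−8)(11−7) = 8·7·3·4 = 672 ≡ 9, so v_5 = 9^{−1} = 3 (mod 13).
  v = [10, 2, 8, 3, 3].
Step 2: syndromes of r = [7, 2, 8, 0, 3] (all sums mod 13).
  S_0 = Σ v_i r_i = 10·7 + 2·2 + 8·8 + 3·0 + 3·3 = 147 ≡ 4.
  S_1 = Σ v_i α_i r_i = 10·3·7 + 2·4·2 + 8·8·8 + 3·7·0 + 3·11·3 = 837 ≡ 5.
  α_i^2 mod 13 = [9, 3, 12, 10, 4].
  S_2 = Σ v_i α_i^2 r_i = 10·9·7 + 2·3·2 + 8·12·8 + 3·10·0 + 3·4·3 = 1446 ≡ 3.
  S = (4, 5, 3) ≠ 0, so r is not a codeword (an error is present).
Step 3: locate the error. For a single error e at position i, S_ℓ = v_i·e·α_i^ℓ, so α_err = S_1/S_0.
  S_0^{−1} = 4^{−1} = 10 (mod 13), so α_err = 5·10 = 50 ≡ 11 = α_5. Error position i = 5.
  Consistency check: S_2/S_1 = 3·8 = 24 ≡ 11 = α_err ✓ (single-error assumption holds).
Step 4: error magnitude e = S_0/v_5 = S_0·∏_{j≠5}(α_5 − α_j) = 4·9 = 36 ≡ 10 (mod 13).
Step 5: correct position 5: c_5 = r_5 − e = 3 − 10 ≡ 6 (mod 13). Hence c = [7, 2, 8, 0, 6].
  Check: interpolating c through the α_i gives m(x) = 9 + 8·x (degree < 2) with m(α_i) = c_i for every i, so c is indeed a codeword.


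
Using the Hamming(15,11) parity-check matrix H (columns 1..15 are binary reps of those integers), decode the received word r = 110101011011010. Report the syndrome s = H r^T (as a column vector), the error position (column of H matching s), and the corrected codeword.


s = (1, 0, 0, 1)^T, error position = 9, corrected codeword c = 110101010011010

Compute s = H r^T mod 2 one row at a time:
  s_1 = 1 + 1 + 0 + 1 + 1 + 0 + 1 + 0 = 5 ≡ 1 (mod 2).
  s_2 = 1 + 0 + 1 + 0 + 1 + 0 + 1 + 0 = 4 ≡ 0 (mod 2).
  s_3 = 1 + 0 + 1 + 0 + 0 + 1 + 1 + 0 = 4 ≡ 0 (mod 2).
  s_4 = 1 + 0 + 0 + 0 + 1 + 1 + 0 + 0 = 3 ≡ 1 (mod 2).
s = (1, 0, 0, 1)^T — this equals column 9 of H (binary 1001), so error is at position 9.
Correct: flip bit 9 of r = 110101011011010 to get c = 110101010011010.


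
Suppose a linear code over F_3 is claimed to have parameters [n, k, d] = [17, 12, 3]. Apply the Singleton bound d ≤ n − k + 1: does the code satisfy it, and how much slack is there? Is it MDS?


Singleton RHS = n − k + 1 = 6, slack = 3, bound satisfied, not MDS.

Singleton bound: d ≤ n − k + 1.
Here n = 17, k = 12, so n − k + 1 = 6.
Given d = 3, check d ≤ 6: YES.
Slack = (n − k + 1) − d = 3.
The code is NOT MDS (slack = 3 > 0).
Description: the claimed parameters are [17, 12, 3]_3; such a code would be non-MDS.


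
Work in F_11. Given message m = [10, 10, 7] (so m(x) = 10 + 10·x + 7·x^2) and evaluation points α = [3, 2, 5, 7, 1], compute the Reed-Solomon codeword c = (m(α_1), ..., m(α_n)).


c = [4, 3, 4, 5, 5]

Message polynomial: m(x) = 10 + 10·x + 7·x^2 (mod 11).
For each evaluation point α_i, compute m(α_i) mod 11:
  α_1 = 3: Horner steps 7 → 9 → 4, so m(3) = 4.
  α_2 = 2: Horner steps 7 → 2 → 3, so m(2) = 3.
  α_3 = 5: Horner steps 7 → 1 → 4, so m(5) = 4.
  α_4 = 7: Horner steps 7 → 4 → 5, so m(7) = 5.
  α_5 = 1: Horner steps 7 → 6 → 5, so m(1) = 5.
Codeword c = [4, 3, 4, 5, 5] ∈ F_11^5.


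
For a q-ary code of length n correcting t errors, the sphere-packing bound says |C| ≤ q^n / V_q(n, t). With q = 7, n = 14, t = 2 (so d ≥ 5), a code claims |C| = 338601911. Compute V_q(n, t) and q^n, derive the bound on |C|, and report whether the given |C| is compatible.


V_q(n, t) = 3361, q^n = 678223072849, Hamming bound = 201792047, |C| = 338601911 > bound (violated).

Step 1: Compute V_q(n, t) = Σ_{j=0}^2 C(n, j) (q−1)^j.
  j = 0: C(14,0)·(6)^0 = 1·1 = 1.
  j = 1: C(14,1)·(6)^1 = 14·6 = 84.
  j = 2: C(14,2)·(6)^2 = 91·36 = 3276.
  V_q(n, t) = 1 + 84 + 3276 = 3361.
Step 2: q^n = 7^14 = 678223072849.
Step 3: Hamming bound ⌊q^n / V_q(n,t)⌋ = ⌊678223072849/3361⌋ = 201792047.
Step 4: Compare |C| = 338601911 to 201792047: violated.
The claimed |C| lies above the Hamming bound, so no 7-ary code of length 14 with d ≥ 5 can have 338601911 codewords.


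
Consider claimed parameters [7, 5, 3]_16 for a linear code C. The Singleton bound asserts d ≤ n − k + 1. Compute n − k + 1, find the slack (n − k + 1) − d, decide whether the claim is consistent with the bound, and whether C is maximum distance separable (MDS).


Singleton RHS = n − k + 1 = 3, slack = 0, bound satisfied, MDS.

Singleton bound: d ≤ n − k + 1.
Here n = 7, k = 5, so n − k + 1 = 3.
Given d = 3, check d ≤ 3: YES.
Slack = (n − k + 1) − d = 0.
The code is MDS (slack = 0).
Description: the claimed parameters are [7, 5, 3]_16; such a code would be MDS (meets Singleton bound).


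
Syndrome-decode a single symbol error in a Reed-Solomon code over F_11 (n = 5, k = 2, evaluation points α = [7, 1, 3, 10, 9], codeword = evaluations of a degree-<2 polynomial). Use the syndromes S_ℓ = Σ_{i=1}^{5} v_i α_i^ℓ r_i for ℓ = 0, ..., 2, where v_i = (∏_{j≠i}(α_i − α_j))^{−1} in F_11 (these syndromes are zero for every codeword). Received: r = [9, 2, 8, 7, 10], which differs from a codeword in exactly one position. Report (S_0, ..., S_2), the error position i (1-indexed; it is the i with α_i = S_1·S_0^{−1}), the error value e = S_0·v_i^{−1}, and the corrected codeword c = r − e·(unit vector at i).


S = (2, 7, 8), error at position 5, error magnitude e = 6, c = [9, 2, 8, 7, 4].

Step 1: column multipliers v_i = (∏_{j≠i}(α_i − α_j))^{−1} mod 11.
  i = 1 (α = 7): (7−1)(7−3)(7−10)(7−9) = 6·4·(−3)·(−2) = 144 ≡ 1, so v_1 = 1^{−1} = 1 (mod 11).
  i = 2 (α = 1): (1−7)(1−3)(1−10)(1−9) = (−6)·(−2)·(−9)·(−8) = 864 ≡ 6, so v_2 = 6^{−1} = 2 (mod 11).
  i = 3 (α = 3): (3−7)(3−1)(3−10)(3−9) = (−4)·2·(−7)·(−6) = −336 ≡ 5, so v_3 = 5^{−1} = 9 (mod 11).
  i = 4 (α = 10): (10−7)(10−1)(10−3)(10−9) = 3·9·7·1 = 189 ≡ 2, so v_4 = 2^{−1} = 6 (mod 11).
  i = 5 (α = 9): (9−7)(9−1)(9−3)(9−10) = 2·8·6·(−1) = −96 ≡ 3, so v_5 = 3^{−1} = 4 (mod 11).
  v = [1, 2, 9, 6, 4].
Step 2: syndromes of r = [9, 2, 8, 7, 10] (all sums mod 11).
  S_0 = Σ v_i r_i = 1·9 + 2·2 + 9·8 + 6·7 + 4·10 = 167 ≡ 2.
  S_1 = Σ v_i α_i r_i = 1·7·9 + 2·1·2 + 9·3·8 + 6·10·7 + 4·9·10 = 1063 ≡ 7.
  α_i^2 mod 11 = [5, 1, 9, 1, 4].
  S_2 = Σ v_i α_i^2 r_i = 1·5·9 + 2·1·2 + 9·9·8 + 6·1·7 + 4·4·10 = 899 ≡ 8.
  S = (2, 7, 8) ≠ 0, so r is not a codeword (an error is present).
Step 3: locate the error. For a single error e at position i, S_ℓ = v_i·e·α_i^ℓ, so α_err = S_1/S_0.
  S_0^{−1} = 2^{−1} = 6 (mod 11), so α_err = 7·6 = 42 ≡ 9 = α_5. Error position i = 5.
  Consistency check: S_2/S_1 = 8·8 = 64 ≡ 9 = α_err ✓ (single-error assumption holds).
Step 4: error magnitude e = S_0/v_5 = S_0·∏_{j≠5}(α_5 − α_j) = 2·3 = 6 ≡ 6 (mod 11).
Step 5: correct position 5: c_5 = r_5 − e = 10 − 6 ≡ 4 (mod 11). Hence c = [9, 2, 8, 7, 4].
  Check: interpolating c through the α_i gives m(x) = 10 + 3·x (degree < 2) with m(α_i) = c_i for every i, so c is indeed a codeword.


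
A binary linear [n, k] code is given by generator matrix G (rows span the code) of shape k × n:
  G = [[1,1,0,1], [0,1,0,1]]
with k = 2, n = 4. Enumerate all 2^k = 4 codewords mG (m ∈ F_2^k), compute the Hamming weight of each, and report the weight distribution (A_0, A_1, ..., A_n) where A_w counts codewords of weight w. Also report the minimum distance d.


Weight distribution: A_0 = 1, A_1 = 1, A_2 = 1, A_3 = 1. Minimum distance d = 1.

Enumerate all 2^2 = 4 messages m ∈ F_2^2.
For each, compute codeword c = mG in F_2^4, then tally its weight.
  m = 00 → c = 0000, weight = 0.
  m = 10 → c = 1101, weight = 3.
  m = 01 → c = 0101, weight = 2.
  m = 11 → c = 1000, weight = 1.
Tally weights:
  weight 0: 1 codewords.
  weight 1: 1 codewords.
  weight 2: 1 codewords.
  weight 3: 1 codewords.
Minimum distance d = smallest w > 0 with A_w > 0 = 1.
Sanity: Σ A_w = 4 = 2^2 = 4 ✓.


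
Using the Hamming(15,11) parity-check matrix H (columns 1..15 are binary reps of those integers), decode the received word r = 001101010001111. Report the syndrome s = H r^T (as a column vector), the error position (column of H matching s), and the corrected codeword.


s = (1, 0, 0, 1)^T, error position = 9, corrected codeword c = 001101011001111

Compute s = H r^T mod 2 one row at a time:
  s_1 = 1 + 0 + 0 + 0 + 1 + 1 + 1 + 1 = 5 ≡ 1 (mod 2).
  s_2 = 1 + 0 + 1 + 0 + 1 + 1 + 1 + 1 = 6 ≡ 0 (mod 2).
  s_3 = 0 + 1 + 1 + 0 + 0 + 0 + 1 + 1 = 4 ≡ 0 (mod 2).
  s_4 = 0 + 1 + 0 + 0 + 0 + 0 + 1 + 1 = 3 ≡ 1 (mod 2).
s = (1, 0, 0, 1)^T — this equals column 9 of H (binary 1001), so error is at position 9.
Correct: flip bit 9 of r = 001101010001111 to get c = 001101011001111.


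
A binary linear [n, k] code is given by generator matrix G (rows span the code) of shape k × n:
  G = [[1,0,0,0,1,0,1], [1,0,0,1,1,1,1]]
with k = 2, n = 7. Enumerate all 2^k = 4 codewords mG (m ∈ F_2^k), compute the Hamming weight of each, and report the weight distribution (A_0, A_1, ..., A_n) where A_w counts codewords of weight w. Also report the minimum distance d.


Weight distribution: A_0 = 1, A_2 = 1, A_3 = 1, A_5 = 1. Minimum distance d = 2.

Enumerate all 2^2 = 4 messages m ∈ F_2^2.
For each, compute codeword c = mG in F_2^7, then tally its weight.
  m = 00 → c = 0000000, weight = 0.
  m = 10 → c = 1000101, weight = 3.
  m = 01 → c = 1001111, weight = 5.
  m = 11 → c = 0001010, weight = 2.
Tally weights:
  weight 0: 1 codewords.
  weight 2: 1 codewords.
  weight 3: 1 codewords.
  weight 5: 1 codewords.
Minimum distance d = smallest w > 0 with A_w > 0 = 2.
Sanity: Σ A_w = 4 = 2^2 = 4 ✓.


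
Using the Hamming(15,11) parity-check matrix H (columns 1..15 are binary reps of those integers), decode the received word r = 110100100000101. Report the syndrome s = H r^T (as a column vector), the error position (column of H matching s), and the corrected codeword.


s = (0, 0, 1, 0)^T, error position = 2, corrected codeword c = 100100100000101

Compute s = H r^T mod 2 one row at a time:
  s_1 = 0 + 0 + 0 + 0 + 0 + 1 + 0 + 1 = 2 ≡ 0 (mod 2).
  s_2 = 1 + 0 + 0 + 1 + 0 + 1 + 0 + 1 = 4 ≡ 0 (mod 2).
  s_3 = 1 + 0 + 0 + 1 + 0 + 0 + 0 + 1 = 3 ≡ 1 (mod 2).
  s_4 = 1 + 0 + 0 + 1 + 0 + 0 + 1 + 1 = 4 ≡ 0 (mod 2).
s = (0, 0, 1, 0)^T — this equals column 2 of H (binary 0010), so error is at position 2.
Correct: flip bit 2 of r = 110100100000101 to get c = 100100100000101.


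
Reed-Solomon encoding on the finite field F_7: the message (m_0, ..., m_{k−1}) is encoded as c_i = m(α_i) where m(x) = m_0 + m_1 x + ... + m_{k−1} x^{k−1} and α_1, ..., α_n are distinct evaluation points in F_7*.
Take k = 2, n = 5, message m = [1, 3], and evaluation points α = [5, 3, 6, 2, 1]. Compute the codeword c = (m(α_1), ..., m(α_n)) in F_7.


c = [2, 3, 5, 0, 4]

Message polynomial: m(x) = 1 + 3·x (mod 7).
For each evaluation point α_i, compute m(α_i) mod 7:
  α_1 = 5: Horner steps 3 → 2, so m(5) = 2.
  α_2 = 3: Horner steps 3 → 3, so m(3) = 3.
  α_3 = 6: Horner steps 3 → 5, so m(6) = 5.
  α_4 = 2: Horner steps 3 → 0, so m(2) = 0.
  α_5 = 1: Horner steps 3 → 4, so m(1) = 4.
Codeword c = [2, 3, 5, 0, 4] ∈ F_7^5.


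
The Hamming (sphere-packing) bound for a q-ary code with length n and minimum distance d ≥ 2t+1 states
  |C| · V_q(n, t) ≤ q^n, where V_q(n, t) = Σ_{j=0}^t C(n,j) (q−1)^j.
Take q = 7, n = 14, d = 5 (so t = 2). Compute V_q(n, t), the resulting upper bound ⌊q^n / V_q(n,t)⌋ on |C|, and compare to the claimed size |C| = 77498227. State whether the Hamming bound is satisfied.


V_q(n, t) = 3361, q^n = 678223072849, Hamming bound = 201792047, |C| = 77498227 ≤ bound (satisfied).

Step 1: Compute V_q(n, t) = Σ_{j=0}^2 C(n, j) (q−1)^j.
  j = 0: C(14,0)·(6)^0 = 1·1 = 1.
  j = 1: C(14,1)·(6)^1 = 14·6 = 84.
  j = 2: C(14,2)·(6)^2 = 91·36 = 3276.
  V_q(n, t) = 1 + 84 + 3276 = 3361.
Step 2: q^n = 7^14 = 678223072849.
Step 3: Hamming bound ⌊q^n / V_q(n,t)⌋ = ⌊678223072849/3361⌋ = 201792047.
Step 4: Compare |C| = 77498227 to 201792047: satisfied.
The claimed |C| lies below the Hamming bound.


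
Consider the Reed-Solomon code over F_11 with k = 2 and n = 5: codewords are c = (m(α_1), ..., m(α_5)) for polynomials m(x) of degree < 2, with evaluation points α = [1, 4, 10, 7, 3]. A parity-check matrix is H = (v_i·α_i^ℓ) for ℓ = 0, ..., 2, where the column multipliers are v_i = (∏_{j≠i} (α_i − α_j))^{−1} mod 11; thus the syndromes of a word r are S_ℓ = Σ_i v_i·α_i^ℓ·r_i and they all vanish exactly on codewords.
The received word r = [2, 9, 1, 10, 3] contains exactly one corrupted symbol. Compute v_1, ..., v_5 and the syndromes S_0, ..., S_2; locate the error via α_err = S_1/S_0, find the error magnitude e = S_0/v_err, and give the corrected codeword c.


S = (4, 6, 9), error at position 4, error magnitude e = 5, c = [2, 9, 1, 5, 3].

Step 1: column multipliers v_i = (∏_{j≠i}(α_i − α_j))^{−1} mod 11.
  i = 1 (α = 1): (1−4)(1−10)(1−7)(1−3) = (−3)·(−9)·(−6)·(−2) = 324 ≡ 5, so v_1 = 5^{−1} = 9 (mod 11).
  i = 2 (α = 4): (4−1)(4−10)(4−7)(4−3) = 3·(−6)·(−3)·1 = 54 ≡ 10, so v_2 = 10^{−1} = 10 (mod 11).
  i = 3 (α = 10): (10−1)(10−4)(10−7)(10−3) = 9·6·3·7 = 1134 ≡ 1, so v_3 = 1^{−1} = 1 (mod 11).
  i = 4 (α = 7): (7−1)(7−4)(7−10)(7−3) = 6·3·(−3)·4 = −216 ≡ 4, so v_4 = 4^{−1} = 3 (mod 11).
  i = 5 (α = 3): (3−1)(3−4)(3−10)(3−7) = 2·(−1)·(−7)·(−4) = −56 ≡ 10, so v_5 = 10^{−1} = 10 (mod 11).
  v = [9, 10, 1, 3, 10].
Step 2: syndromes of r = [2, 9, 1, 10, 3] (all sums mod 11).
  S_0 = Σ v_i r_i = 9·2 + 10·9 + 1·1 + 3·10 + 10·3 = 169 ≡ 4.
  S_1 = Σ v_i α_i r_i = 9·1·2 + 10·4·9 + 1·10·1 + 3·7·10 + 10·3·3 = 688 ≡ 6.
  α_i^2 mod 11 = [1, 5, 1, 5, 9].
  S_2 = Σ v_i α_i^2 r_i = 9·1·2 + 10·5·9 + 1·1·1 + 3·5·10 + 10·9·3 = 889 ≡ 9.
  S = (4, 6, 9) ≠ 0, so r is not a codeword (an error is present).
Step 3: locate the error. For a single error e at position i, S_ℓ = v_i·e·α_i^ℓ, so α_err = S_1/S_0.
  S_0^{−1} = 4^{−1} = 3 (mod 11), so α_err = 6·3 = 18 ≡ 7 = α_4. Error position i = 4.
  Consistency check: S_2/S_1 = 9·2 = 18 ≡ 7 = α_err ✓ (single-error assumption holds).
Step 4: error magnitude e = S_0/v_4 = S_0·∏_{j≠4}(α_4 − α_j) = 4·4 = 16 ≡ 5 (mod 11).
Step 5: correct position 4: c_4 = r_4 − e = 10 − 5 ≡ 5 (mod 11). Hence c = [2, 9, 1, 5, 3].
  Check: interpolating c through the α_i gives m(x) = 7 + 6·x (degree < 2) with m(α_i) = c_i for every i, so c is indeed a codeword.


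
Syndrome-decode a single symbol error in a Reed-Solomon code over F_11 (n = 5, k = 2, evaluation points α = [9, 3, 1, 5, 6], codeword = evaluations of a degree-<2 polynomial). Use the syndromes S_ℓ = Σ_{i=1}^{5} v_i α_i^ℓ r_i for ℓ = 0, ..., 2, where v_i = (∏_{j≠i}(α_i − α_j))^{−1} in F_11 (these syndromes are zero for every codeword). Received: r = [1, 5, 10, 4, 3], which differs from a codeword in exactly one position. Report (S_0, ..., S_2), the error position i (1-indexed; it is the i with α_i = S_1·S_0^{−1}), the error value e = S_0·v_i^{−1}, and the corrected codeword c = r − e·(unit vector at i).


S = (7, 2, 10), error at position 4, error magnitude e = 4, c = [1, 5, 10, 0, 3].

Step 1: column multipliers v_i = (∏_{j≠i}(α_i − α_j))^{−1} mod 11.
  i = 1 (α = 9): (9−3)(9−1)(9−5)(9−6) = 6·8·4·3 = 576 ≡ 4, so v_1 = 4^{−1} = 3 (mod 11).
  i = 2 (α = 3): (3−9)(3−1)(3−5)(3−6) = (−6)·2·(−2)·(−3) = −72 ≡ 5, so v_2 = 5^{−1} = 9 (mod 11).
  i = 3 (α = 1): (1−9)(1−3)(1−5)(1−6) = (−8)·(−2)·(−4)·(−5) = 320 ≡ 1, so v_3 = 1^{−1} = 1 (mod 11).
  i = 4 (α = 5): (5−9)(5−3)(5−1)(5−6) = (−4)·2·4·(−1) = 32 ≡ 10, so v_4 = 10^{−1} = 10 (mod 11).
  i = 5 (α = 6): (6−9)(6−3)(6−1)(6−5) = (−3)·3·5·1 = −45 ≡ 10, so v_5 = 10^{−1} = 10 (mod 11).
  v = [3, 9, 1, 10, 10].
Step 2: syndromes of r = [1, 5, 10, 4, 3] (all sums mod 11).
  S_0 = Σ v_i r_i = 3·1 + 9·5 + 1·10 + 10·4 + 10·3 = 128 ≡ 7.
  S_1 = Σ v_i α_i r_i = 3·9·1 + 9·3·5 + 1·1·10 + 10·5·4 + 10·6·3 = 552 ≡ 2.
  α_i^2 mod 11 = [4, 9, 1, 3, 3].
  S_2 = Σ v_i α_i^2 r_i = 3·4·1 + 9·9·5 + 1·1·10 + 10·3·4 + 10·3·3 = 637 ≡ 10.
  S = (7, 2, 10) ≠ 0, so r is not a codeword (an error is present).
Step 3: locate the error. For a single error e at position i, S_ℓ = v_i·e·α_i^ℓ, so α_err = S_1/S_0.
  S_0^{−1} = 7^{−1} = 8 (mod 11), so α_err = 2·8 = 16 ≡ 5 = α_4. Error position i = 4.
  Consistency check: S_2/S_1 = 10·6 = 60 ≡ 5 = α_err ✓ (single-error assumption holds).
Step 4: error magnitude e = S_0/v_4 = S_0·∏_{j≠4}(α_4 − α_j) = 7·10 = 70 ≡ 4 (mod 11).
Step 5: correct position 4: c_4 = r_4 − e = 4 − 4 ≡ 0 (mod 11). Hence c = [1, 5, 10, 0, 3].
  Check: interpolating c through the α_i gives m(x) = 7 + 3·x (degree < 2) with m(α_i) = c_i for every i, so c is indeed a codeword.


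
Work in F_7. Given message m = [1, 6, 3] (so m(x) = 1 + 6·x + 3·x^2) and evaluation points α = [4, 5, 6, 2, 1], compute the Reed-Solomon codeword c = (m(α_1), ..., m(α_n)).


c = [3, 1, 5, 4, 3]

Message polynomial: m(x) = 1 + 6·x + 3·x^2 (mod 7).
For each evaluation point α_i, compute m(α_i) mod 7:
  α_1 = 4: Horner steps 3 → 4 → 3, so m(4) = 3.
  α_2 = 5: Horner steps 3 → 0 → 1, so m(5) = 1.
  α_3 = 6: Horner steps 3 → 3 → 5, so m(6) = 5.
  α_4 = 2: Horner steps 3 → 5 → 4, so m(2) = 4.
  α_5 = 1: Horner steps 3 → 2 → 3, so m(1) = 3.
Codeword c = [3, 1, 5, 4, 3] ∈ F_7^5.


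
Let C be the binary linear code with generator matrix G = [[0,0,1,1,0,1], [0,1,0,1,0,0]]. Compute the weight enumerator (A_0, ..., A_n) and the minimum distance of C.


Weight distribution: A_0 = 1, A_2 = 1, A_3 = 2. Minimum distance d = 2.

Enumerate all 2^2 = 4 messages m ∈ F_2^2.
For each, compute codeword c = mG in F_2^6, then tally its weight.
  m = 00 → c = 000000, weight = 0.
  m = 10 → c = 001101, weight = 3.
  m = 01 → c = 010100, weight = 2.
  m = 11 → c = 011001, weight = 3.
Tally weights:
  weight 0: 1 codewords.
  weight 2: 1 codewords.
  weight 3: 2 codewords.
Minimum distance d = smallest w > 0 with A_w > 0 = 2.
Sanity: Σ A_w = 4 = 2^2 = 4 ✓.


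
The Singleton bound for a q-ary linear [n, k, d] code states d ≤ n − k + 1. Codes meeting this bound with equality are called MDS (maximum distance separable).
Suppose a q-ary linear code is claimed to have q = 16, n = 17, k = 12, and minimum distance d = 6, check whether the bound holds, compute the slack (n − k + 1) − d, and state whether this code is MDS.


Singleton RHS = n − k + 1 = 6, slack = 0, bound satisfied, MDS.

Singleton bound: d ≤ n − k + 1.
Here n = 17, k = 12, so n − k + 1 = 6.
Given d = 6, check d ≤ 6: YES.
Slack = (n − k + 1) − d = 0.
The code is MDS (slack = 0).
Description: the claimed parameters are [17, 12, 6]_16; such a code would be MDS (meets Singleton bound).


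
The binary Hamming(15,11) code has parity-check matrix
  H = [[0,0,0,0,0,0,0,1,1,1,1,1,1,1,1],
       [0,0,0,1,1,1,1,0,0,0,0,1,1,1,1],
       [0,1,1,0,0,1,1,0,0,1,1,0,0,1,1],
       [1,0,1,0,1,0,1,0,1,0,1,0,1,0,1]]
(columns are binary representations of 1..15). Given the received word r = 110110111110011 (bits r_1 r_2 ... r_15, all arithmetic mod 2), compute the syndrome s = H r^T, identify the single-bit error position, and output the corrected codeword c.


s = (0, 1, 0, 0)^T, error position = 4, corrected codeword c = 110010111110011

Compute s = H r^T mod 2 one row at a time:
  s_1 = 1 + 1 + 1 + 1 + 0 + 0 + 1 + 1 = 6 ≡ 0 (mod 2).
  s_2 = 1 + 1 + 0 + 1 + 0 + 0 + 1 + 1 = 5 ≡ 1 (mod 2).
  s_3 = 1 + 0 + 0 + 1 + 1 + 1 + 1 + 1 = 6 ≡ 0 (mod 2).
  s_4 = 1 + 0 + 1 + 1 + 1 + 1 + 0 + 1 = 6 ≡ 0 (mod 2).
s = (0, 1, 0, 0)^T — this equals column 4 of H (binary 0100), so error is at position 4.
Correct: flip bit 4 of r = 110110111110011 to get c = 110010111110011.


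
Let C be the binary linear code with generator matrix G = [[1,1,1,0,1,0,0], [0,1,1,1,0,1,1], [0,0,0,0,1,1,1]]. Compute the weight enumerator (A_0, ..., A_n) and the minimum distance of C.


Weight distribution: A_0 = 1, A_2 = 1, A_3 = 1, A_4 = 2, A_5 = 3. Minimum distance d = 2.

Enumerate all 2^3 = 8 messages m ∈ F_2^3.
For each, compute codeword c = mG in F_2^7, then tally its weight.
  m = 000 → c = 0000000, weight = 0.
  m = 100 → c = 1110100, weight = 4.
  m = 010 → c = 0111011, weight = 5.
  m = 110 → c = 1001111, weight = 5.
  m = 001 → c = 0000111, weight = 3.
  m = 101 → c = 1110011, weight = 5.
  m = 011 → c = 0111100, weight = 4.
  m = 111 → c = 1001000, weight = 2.
Tally weights:
  weight 0: 1 codewords.
  weight 2: 1 codewords.
  weight 3: 1 codewords.
  weight 4: 2 codewords.
  weight 5: 3 codewords.
Minimum distance d = smallest w > 0 with A_w > 0 = 2.
Sanity: Σ A_w = 8 = 2^3 = 8 ✓.


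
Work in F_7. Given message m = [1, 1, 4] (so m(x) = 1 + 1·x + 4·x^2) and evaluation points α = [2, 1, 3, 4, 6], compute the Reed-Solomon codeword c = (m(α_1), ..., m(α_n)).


c = [5, 6, 5, 6, 4]

Message polynomial: m(x) = 1 + 1·x + 4·x^2 (mod 7).
For each evaluation point α_i, compute m(α_i) mod 7:
  α_1 = 2: Horner steps 4 → 2 → 5, so m(2) = 5.
  α_2 = 1: Horner steps 4 → 5 → 6, so m(1) = 6.
  α_3 = 3: Horner steps 4 → 6 → 5, so m(3) = 5.
  α_4 = 4: Horner steps 4 → 3 → 6, so m(4) = 6.
  α_5 = 6: Horner steps 4 → 4 → 4, so m(6) = 4.
Codeword c = [5, 6, 5, 6, 4] ∈ F_7^5.


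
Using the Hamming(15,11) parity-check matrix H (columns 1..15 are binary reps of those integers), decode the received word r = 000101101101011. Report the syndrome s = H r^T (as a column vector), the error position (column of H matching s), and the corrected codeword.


s = (1, 0, 1, 1)^T, error position = 11, corrected codeword c = 000101101111011

Compute s = H r^T mod 2 one row at a time:
  s_1 = 0 + 1 + 1 + 0 + 1 + 0 + 1 + 1 = 5 ≡ 1 (mod 2).
  s_2 = 1 + 0 + 1 + 1 + 1 + 0 + 1 + 1 = 6 ≡ 0 (mod 2).
  s_3 = 0 + 0 + 1 + 1 + 1 + 0 + 1 + 1 = 5 ≡ 1 (mod 2).
  s_4 = 0 + 0 + 0 + 1 + 1 + 0 + 0 + 1 = 3 ≡ 1 (mod 2).
s = (1, 0, 1, 1)^T — this equals column 11 of H (binary 1011), so error is at position 11.
Correct: flip bit 11 of r = 000101101101011 to get c = 000101101111011.


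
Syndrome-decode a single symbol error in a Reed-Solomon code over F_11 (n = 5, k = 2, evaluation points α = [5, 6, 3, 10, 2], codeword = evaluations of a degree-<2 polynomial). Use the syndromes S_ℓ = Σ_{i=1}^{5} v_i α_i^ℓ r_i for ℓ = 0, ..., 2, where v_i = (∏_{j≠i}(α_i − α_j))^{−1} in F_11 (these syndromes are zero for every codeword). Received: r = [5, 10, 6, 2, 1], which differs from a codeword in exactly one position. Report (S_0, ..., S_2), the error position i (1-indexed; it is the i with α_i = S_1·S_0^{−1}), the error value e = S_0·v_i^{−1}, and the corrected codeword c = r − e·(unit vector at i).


S = (3, 8, 3), error at position 4, error magnitude e = 5, c = [5, 10, 6, 8, 1].

Step 1: column multipliers v_i = (∏_{j≠i}(α_i − α_j))^{−1} mod 11.
  i = 1 (α = 5): (5−6)(5−3)(5−10)(5−2) = (−1)·2·(−5)·3 = 30 ≡ 8, so v_1 = 8^{−1} = 7 (mod 11).
  i = 2 (α = 6): (6−5)(6−3)(6−10)(6−2) = 1·3·(−4)·4 = −48 ≡ 7, so v_2 = 7^{−1} = 8 (mod 11).
  i = 3 (α = 3): (3−5)(3−6)(3−10)(3−2) = (−2)·(−3)·(−7)·1 = −42 ≡ 2, so v_3 = 2^{−1} = 6 (mod 11).
  i = 4 (α = 10): (10−5)(10−6)(10−3)(10−2) = 5·4·7·8 = 1120 ≡ 9, so v_4 = 9^{−1} = 5 (mod 11).
  i = 5 (α = 2): (2−5)(2−6)(2−3)(2−10) = (−3)·(−4)·(−1)·(−8) = 96 ≡ 8, so v_5 = 8^{−1} = 7 (mod 11).
  v = [7, 8, 6, 5, 7].
Step 2: syndromes of r = [5, 10, 6, 2, 1] (all sums mod 11).
  S_0 = Σ v_i r_i = 7·5 + 8·10 + 6·6 + 5·2 + 7·1 = 168 ≡ 3.
  S_1 = Σ v_i α_i r_i = 7·5·5 + 8·6·10 + 6·3·6 + 5·10·2 + 7·2·1 = 877 ≡ 8.
  α_i^2 mod 11 = [3, 3, 9, 1, 4].
  S_2 = Σ v_i α_i^2 r_i = 7·3·5 + 8·3·10 + 6·9·6 + 5·1·2 + 7·4·1 = 707 ≡ 3.
  S = (3, 8, 3) ≠ 0, so r is not a codeword (an error is present).
Step 3: locate the error. For a single error e at position i, S_ℓ = v_i·e·α_i^ℓ, so α_err = S_1/S_0.
  S_0^{−1} = 3^{−1} = 4 (mod 11), so α_err = 8·4 = 32 ≡ 10 = α_4. Error position i = 4.
  Consistency check: S_2/S_1 = 3·7 = 21 ≡ 10 = α_err ✓ (single-error assumption holds).
Step 4: error magnitude e = S_0/v_4 = S_0·∏_{j≠4}(α_4 − α_j) = 3·9 = 27 ≡ 5 (mod 11).
Step 5: correct position 4: c_4 = r_4 − e = 2 − 5 ≡ 8 (mod 11). Hence c = [5, 10, 6, 8, 1].
  Check: interpolating c through the α_i gives m(x) = 2 + 5·x (degree < 2) with m(α_i) = c_i for every i, so c is indeed a codeword.


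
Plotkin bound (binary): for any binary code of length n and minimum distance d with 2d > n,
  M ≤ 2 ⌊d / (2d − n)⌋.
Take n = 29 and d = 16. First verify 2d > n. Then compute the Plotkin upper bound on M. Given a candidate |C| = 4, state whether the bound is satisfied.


Plotkin bound M ≤ 10; given |C| = 4 ≤ bound (satisfied).

Check applicability: 2d = 32, n = 29.
2d − n = 3 > 0, so Plotkin applies.
Compute d/(2d−n) = 16/3 ≈ 5.3333.
⌊d/(2d−n)⌋ = 5.
Plotkin bound: M ≤ 2·5 = 10.
Given |C| = 4, check: satisfied.
This |C| is below the Plotkin bound.


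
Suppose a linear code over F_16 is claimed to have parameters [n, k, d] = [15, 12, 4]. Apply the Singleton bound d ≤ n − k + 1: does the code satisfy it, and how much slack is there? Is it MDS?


Singleton RHS = n − k + 1 = 4, slack = 0, bound satisfied, MDS.

Singleton bound: d ≤ n − k + 1.
Here n = 15, k = 12, so n − k + 1 = 4.
Given d = 4, check d ≤ 4: YES.
Slack = (n − k + 1) − d = 0.
The code is MDS (slack = 0).
Description: the claimed parameters are [15, 12, 4]_16; such a code would be MDS (meets Singleton bound).


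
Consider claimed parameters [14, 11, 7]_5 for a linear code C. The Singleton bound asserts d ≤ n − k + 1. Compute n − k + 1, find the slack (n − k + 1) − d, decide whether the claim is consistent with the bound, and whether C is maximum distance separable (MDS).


Singleton RHS = n − k + 1 = 4, slack = -3, bound violated (no such code; not MDS).

Singleton bound: d ≤ n − k + 1.
Here n = 14, k = 11, so n − k + 1 = 4.
Given d = 7, check d ≤ 4: NO.
Slack = (n − k + 1) − d = -3.
The slack is negative: d = 7 exceeds n − k + 1 = 4 by 3, so the Singleton bound is violated and no linear [14, 11, 7]_5 code can exist. In particular it is not MDS (MDS requires d = n − k + 1 exactly).
Description: the claimed parameters are [14, 11, 7]_5; such a code would be impossible (violates the Singleton bound).


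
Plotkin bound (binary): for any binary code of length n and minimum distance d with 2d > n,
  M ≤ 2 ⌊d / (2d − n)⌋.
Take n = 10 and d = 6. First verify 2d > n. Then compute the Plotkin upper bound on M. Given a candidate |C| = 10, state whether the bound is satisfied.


Plotkin bound M ≤ 6; given |C| = 10 > bound (violated).

Check applicability: 2d = 12, n = 10.
2d − n = 2 > 0, so Plotkin applies.
Compute d/(2d−n) = 6/2 ≈ 3.0000.
⌊d/(2d−n)⌋ = 3.
Plotkin bound: M ≤ 2·3 = 6.
Given |C| = 10, check: VIOLATED.
This |C| is above the Plotkin bound, so no binary code with n = 10, d = 6 and 10 codewords exists.
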